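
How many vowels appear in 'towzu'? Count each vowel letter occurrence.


Scanning each character of 'towzu':
  Position 1: 't' -> consonant (running count: 0)
  Position 2: 'o' -> vowel (running count: 1)
  Position 3: 'w' -> consonant (running count: 1)
  Position 4: 'z' -> consonant (running count: 1)
  Position 5: 'u' -> vowel (running count: 2)
Total vowels: 2

2


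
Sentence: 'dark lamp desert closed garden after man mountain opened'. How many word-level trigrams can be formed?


Word trigrams from [9] words:
  Trigram 1: (dark lamp desert)
  Trigram 2: (lamp desert closed)
  Trigram 3: (desert closed garden)
  Trigram 4: (closed garden after)
  Trigram 5: (garden after man)
  Trigram 6: (after man mountain)
  Trigram 7: (man mountain opened)
Total word trigrams: 9 - 2 = 7

7


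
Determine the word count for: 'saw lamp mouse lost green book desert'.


Counting words by splitting on spaces:
  Word 1: 'saw'
  Word 2: 'lamp'
  Word 3: 'mouse'
  Word 4: 'lost'
  Word 5: 'green'
  Word 6: 'book'
  Word 7: 'desert'
Total words: 7

7


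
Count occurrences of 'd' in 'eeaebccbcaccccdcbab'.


Scanning 'eeaebccbcaccccdcbab' for 'd':
  Position 14: 'd' -> MATCH (count: 1)
Total occurrences of 'd': 1

1


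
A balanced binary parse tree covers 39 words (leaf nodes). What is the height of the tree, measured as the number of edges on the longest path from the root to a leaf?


In a balanced binary tree with n leaves the deepest leaf is ceil(log2(n)) edges below the root.
log2(39) = 5.2854
ceil(5.2854) = 6
height (edges) = 6

6


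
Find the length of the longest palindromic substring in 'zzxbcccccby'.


Scanning 'zzxbcccccby' for palindromic substrings.
Substring at positions 3-9: 'bcccccb'.
Check: reverse('bcccccb') = 'bcccccb' -> palindrome confirmed.
Neighbouring characters ('x' / 'y') break symmetry, so it cannot extend further.
No longer palindromic substring exists; longest length = 7

7


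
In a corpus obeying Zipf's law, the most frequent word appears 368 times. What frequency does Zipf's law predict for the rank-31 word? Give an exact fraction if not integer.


Zipf's law: freq(rank) = f1 / rank
f1 = 368, rank = 31
freq = 368 / 31
GCD(368, 31) = 1
Simplified: 368/31

368/31


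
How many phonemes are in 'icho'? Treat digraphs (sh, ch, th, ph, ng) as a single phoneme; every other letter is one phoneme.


Parsing 'icho' greedily, digraphs first:
  'i' -> vowel phoneme (phonemes so far: 1)
  'ch' -> digraph (1 consonant phoneme) (phonemes so far: 2)
  'o' -> vowel phoneme (phonemes so far: 3)
Total phonemes: 3

3


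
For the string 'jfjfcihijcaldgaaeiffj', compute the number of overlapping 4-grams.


String 'jfjfcihijcaldgaaeiffj' has length L = 21.
Number of overlapping n-grams = L - n + 1
Substituting: 21 - 4 + 1 = 18

18


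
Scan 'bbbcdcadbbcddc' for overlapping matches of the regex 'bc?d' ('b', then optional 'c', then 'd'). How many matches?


Pattern: bc?d means 'b', then optional 'c', then 'd'.
Scanning 'bbbcdcadbbcddc' position-by-position:
  Pos 0: window 'bbb' -> no
  Pos 1: window 'bbc' -> no
  Pos 2: window 'bcd' -> MATCH
  Pos 3: window 'cdc' -> no
  Pos 4: window 'dca' -> no
  Pos 5: window 'cad' -> no
  Pos 6: window 'adb' -> no
  Pos 7: window 'dbb' -> no
  Pos 8: window 'bbc' -> no
  Pos 9: window 'bcd' -> MATCH
  Pos 10: window 'cdd' -> no
  Pos 11: window 'ddc' -> no
  Pos 12: window 'dc' -> no
  Pos 13: window 'c' -> no
Total matches: 2

2


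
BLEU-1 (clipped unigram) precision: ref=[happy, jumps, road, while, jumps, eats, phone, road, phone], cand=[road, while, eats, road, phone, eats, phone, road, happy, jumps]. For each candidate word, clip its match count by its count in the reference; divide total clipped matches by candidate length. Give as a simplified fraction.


Reference word counts: {'eats': 1, 'happy': 1, 'jumps': 2, 'phone': 2, 'road': 2, 'while': 1}
Checking each candidate word (with clipping):
  'road' -> in reference (ref count 2, used 1/2) -> match (matches: 1)
  'while' -> in reference (ref count 1, used 1/1) -> match (matches: 2)
  'eats' -> in reference (ref count 1, used 1/1) -> match (matches: 3)
  'road' -> in reference (ref count 2, used 2/2) -> match (matches: 4)
  'phone' -> in reference (ref count 2, used 1/2) -> match (matches: 5)
  'eats' -> ref count 1 already used up (1/1) -> clipped, no match (matches: 5)
  'phone' -> in reference (ref count 2, used 2/2) -> match (matches: 6)
  'road' -> ref count 2 already used up (2/2) -> clipped, no match (matches: 6)
  'happy' -> in reference (ref count 1, used 1/1) -> match (matches: 7)
  'jumps' -> in reference (ref count 2, used 1/2) -> match (matches: 8)
Clipped matches: 8, Candidate length: 10
Precision = 8/10 = 4/5

4/5


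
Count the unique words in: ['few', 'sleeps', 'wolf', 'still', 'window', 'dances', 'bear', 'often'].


Listing all tokens and tracking unique types:
  Token 1: 'few' -> NEW (unique so far: 1)
  Token 2: 'sleeps' -> NEW (unique so far: 2)
  Token 3: 'wolf' -> NEW (unique so far: 3)
  Token 4: 'still' -> NEW (unique so far: 4)
  Token 5: 'window' -> NEW (unique so far: 5)
  Token 6: 'dances' -> NEW (unique so far: 6)
  Token 7: 'bear' -> NEW (unique so far: 7)
  Token 8: 'often' -> NEW (unique so far: 8)
Unique types: ('bear', 'dances', 'few', 'often', 'sleeps', 'still', 'window', 'wolf')
Vocabulary size: 8

8


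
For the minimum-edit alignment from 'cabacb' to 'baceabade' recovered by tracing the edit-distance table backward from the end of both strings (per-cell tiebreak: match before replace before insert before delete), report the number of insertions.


Edit distance = 5. Backtracking from cell (6, 9) with preference match > replace > insert > delete,
then listing the resulting alignment 'cabacb' -> 'baceabade' left to right:
  Step 1: insert 'b' [insertion #1]
  Step 2: insert 'a' [insertion #2]
  Step 3: keep 'c'
  Step 4: insert 'e' [insertion #3]
  Step 5: keep 'a'
  Step 6: keep 'b'
  Step 7: keep 'a'
  Step 8: replace c->d
  Step 9: replace b->e
Total insertions: 3

3


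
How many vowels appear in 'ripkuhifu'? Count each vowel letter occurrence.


Scanning each character of 'ripkuhifu':
  Position 1: 'r' -> consonant (running count: 0)
  Position 2: 'i' -> vowel (running count: 1)
  Position 3: 'p' -> consonant (running count: 1)
  Position 4: 'k' -> consonant (running count: 1)
  Position 5: 'u' -> vowel (running count: 2)
  Position 6: 'h' -> consonant (running count: 2)
  Position 7: 'i' -> vowel (running count: 3)
  Position 8: 'f' -> consonant (running count: 3)
  Position 9: 'u' -> vowel (running count: 4)
Total vowels: 4

4


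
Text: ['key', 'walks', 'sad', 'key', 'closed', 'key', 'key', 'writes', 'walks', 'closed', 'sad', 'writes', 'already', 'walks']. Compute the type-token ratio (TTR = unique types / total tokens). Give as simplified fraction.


Tokens: 14
Unique types: ('already', 'closed', 'key', 'sad', 'walks', 'writes') = 6
TTR = 6/14
Simplify: divide both by 2 -> 3/7
TTR = 3/7

3/7


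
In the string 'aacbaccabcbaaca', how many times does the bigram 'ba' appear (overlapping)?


Scanning 'aacbaccabcbaaca' for bigram 'ba':
  Position 0: 'aa' -> no
  Position 1: 'ac' -> no
  Position 2: 'cb' -> no
  Position 3: 'ba' -> MATCH
  Position 4: 'ac' -> no
  Position 5: 'cc' -> no
  Position 6: 'ca' -> no
  Position 7: 'ab' -> no
  Position 8: 'bc' -> no
  Position 9: 'cb' -> no
  Position 10: 'ba' -> MATCH
  Position 11: 'aa' -> no
  Position 12: 'ac' -> no
  Position 13: 'ca' -> no
Total matches: 2

2


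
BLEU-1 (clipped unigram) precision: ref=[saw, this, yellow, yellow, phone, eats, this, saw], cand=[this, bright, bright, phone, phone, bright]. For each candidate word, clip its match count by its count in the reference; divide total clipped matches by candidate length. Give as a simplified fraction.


Reference word counts: {'eats': 1, 'phone': 1, 'saw': 2, 'this': 2, 'yellow': 2}
Checking each candidate word (with clipping):
  'this' -> in reference (ref count 2, used 1/2) -> match (matches: 1)
  'bright' -> not in reference -> no match (matches: 1)
  'bright' -> not in reference -> no match (matches: 1)
  'phone' -> in reference (ref count 1, used 1/1) -> match (matches: 2)
  'phone' -> ref count 1 already used up (1/1) -> clipped, no match (matches: 2)
  'bright' -> not in reference -> no match (matches: 2)
Clipped matches: 2, Candidate length: 6
Precision = 2/6 = 1/3

1/3


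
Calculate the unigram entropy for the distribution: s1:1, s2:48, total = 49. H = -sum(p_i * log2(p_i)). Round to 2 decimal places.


Computing entropy H = -sum(p_i * log2(p_i)):
  s1: p = 1/49 = 0.0204, -p*log2(p) = 0.1146
  s2: p = 48/49 = 0.9796, -p*log2(p) = 0.0291
H = sum of terms = 0.1437
Rounded to 2 decimals: 0.14

0.14


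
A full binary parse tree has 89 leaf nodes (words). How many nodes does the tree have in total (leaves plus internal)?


Leaf nodes (terminals): 89
Internal nodes = n - 1 = 89 - 1 = 88
Total = leaves + internal = 89 + 88 = 177

177


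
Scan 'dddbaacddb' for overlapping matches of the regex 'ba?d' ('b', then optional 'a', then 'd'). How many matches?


Pattern: ba?d means 'b', then optional 'a', then 'd'.
Scanning 'dddbaacddb' position-by-position:
  Pos 0: window 'ddd' -> no
  Pos 1: window 'ddb' -> no
  Pos 2: window 'dba' -> no
  Pos 3: window 'baa' -> no
  Pos 4: window 'aac' -> no
  Pos 5: window 'acd' -> no
  Pos 6: window 'cdd' -> no
  Pos 7: window 'ddb' -> no
  Pos 8: window 'db' -> no
  Pos 9: window 'b' -> no
Total matches: 0

0


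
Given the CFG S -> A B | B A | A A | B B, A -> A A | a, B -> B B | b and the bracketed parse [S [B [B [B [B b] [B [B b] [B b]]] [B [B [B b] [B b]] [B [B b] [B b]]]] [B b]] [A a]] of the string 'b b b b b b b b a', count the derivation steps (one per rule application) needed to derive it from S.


Every bracketed nonterminal node [X ...] in the tree is produced by exactly one rule application.
Reading the tree off as a leftmost derivation:
  Step 1: S  =>  B A   (applied S -> B A)
  Step 2: B A  =>  B B A   (applied B -> B B)
  Step 3: B B A  =>  B B B A   (applied B -> B B)
  Step 4: B B B A  =>  B B B B A   (applied B -> B B)
  Step 5: B B B B A  =>  b B B B A   (applied B -> b)
  Step 6: b B B B A  =>  b B B B B A   (applied B -> B B)
  Step 7: b B B B B A  =>  b b B B B A   (applied B -> b)
  Step 8: b b B B B A  =>  b b b B B A   (applied B -> b)
  Step 9: b b b B B A  =>  b b b B B B A   (applied B -> B B)
  Step 10: b b b B B B A  =>  b b b B B B B A   (applied B -> B B)
  Step 11: b b b B B B B A  =>  b b b b B B B A   (applied B -> b)
  Step 12: b b b b B B B A  =>  b b b b b B B A   (applied B -> b)
  Step 13: b b b b b B B A  =>  b b b b b B B B A   (applied B -> B B)
  Step 14: b b b b b B B B A  =>  b b b b b b B B A   (applied B -> b)
  Step 15: b b b b b b B B A  =>  b b b b b b b B A   (applied B -> b)
  Step 16: b b b b b b b B A  =>  b b b b b b b b A   (applied B -> b)
  Step 17: b b b b b b b b A  =>  b b b b b b b b a   (applied A -> a)
Final yield: b b b b b b b b a
Total rewrite steps: 17

17


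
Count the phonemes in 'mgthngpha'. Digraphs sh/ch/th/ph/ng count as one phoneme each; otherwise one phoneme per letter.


Parsing 'mgthngpha' greedily, digraphs first:
  'm' -> consonant phoneme (phonemes so far: 1)
  'g' -> consonant phoneme (phonemes so far: 2)
  'th' -> digraph (1 consonant phoneme) (phonemes so far: 3)
  'ng' -> digraph (1 consonant phoneme) (phonemes so far: 4)
  'ph' -> digraph (1 consonant phoneme) (phonemes so far: 5)
  'a' -> vowel phoneme (phonemes so far: 6)
Total phonemes: 6

6


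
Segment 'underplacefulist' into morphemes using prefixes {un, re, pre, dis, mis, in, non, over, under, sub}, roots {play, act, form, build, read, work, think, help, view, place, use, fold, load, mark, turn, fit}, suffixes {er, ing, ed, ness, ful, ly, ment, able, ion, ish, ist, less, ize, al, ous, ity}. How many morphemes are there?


Segmenting 'underplacefulist' against the inventory:
  'under' -> prefix (morpheme 1)
  'place' -> root (morpheme 2)
  'ful' -> suffix (morpheme 3)
  'ist' -> suffix (morpheme 4)
Total morphemes: 4

4


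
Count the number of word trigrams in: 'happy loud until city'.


Word trigrams from [4] words:
  Trigram 1: (happy loud until)
  Trigram 2: (loud until city)
Total word trigrams: 4 - 2 = 2

2


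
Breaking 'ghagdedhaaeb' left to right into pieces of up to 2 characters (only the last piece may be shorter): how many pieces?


'ghagdedhaaeb' has 12 characters.
Chunking with max size 2:
  Chunk 1: 'gh' (positions 0-1)
  Chunk 2: 'ag' (positions 2-3)
  Chunk 3: 'de' (positions 4-5)
  Chunk 4: 'dh' (positions 6-7)
  Chunk 5: 'aa' (positions 8-9)
  Chunk 6: 'eb' (positions 10-11)
Total chunks: ceil(12 / 2) = 6

6


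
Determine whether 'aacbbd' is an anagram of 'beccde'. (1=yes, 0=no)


Sort characters of 'aacbbd': 'aabbcd'
Sort characters of 'beccde': 'bccdee'
Sorted forms differ -> they are NOT anagrams
Result: 0

0


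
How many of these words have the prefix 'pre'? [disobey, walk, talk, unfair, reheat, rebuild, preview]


Checking each word for prefix 'pre':
  'disobey' -> no (count: 0)
  'walk' -> no (count: 0)
  'talk' -> no (count: 0)
  'unfair' -> no (count: 0)
  'reheat' -> no (count: 0)
  'rebuild' -> no (count: 0)
  'preview' -> YES, starts with 'pre' (count: 1)
Total with prefix 'pre': 1

1


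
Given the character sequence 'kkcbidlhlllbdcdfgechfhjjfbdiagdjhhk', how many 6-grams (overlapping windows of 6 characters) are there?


String 'kkcbidlhlllbdcdfgechfhjjfbdiagdjhhk' has length L = 35.
Number of overlapping n-grams = L - n + 1
Substituting: 35 - 6 + 1 = 30

30


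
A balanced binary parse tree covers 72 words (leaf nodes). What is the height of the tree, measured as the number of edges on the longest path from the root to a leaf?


In a balanced binary tree with n leaves the deepest leaf is ceil(log2(n)) edges below the root.
log2(72) = 6.1699
ceil(6.1699) = 7
height (edges) = 7

7


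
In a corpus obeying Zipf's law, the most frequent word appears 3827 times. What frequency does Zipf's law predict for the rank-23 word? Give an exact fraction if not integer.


Zipf's law: freq(rank) = f1 / rank
f1 = 3827, rank = 23
freq = 3827 / 23
GCD(3827, 23) = 1
Simplified: 3827/23

3827/23


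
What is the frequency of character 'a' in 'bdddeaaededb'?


Scanning 'bdddeaaededb' for 'a':
  Position 5: 'a' -> MATCH (count: 1)
  Position 6: 'a' -> MATCH (count: 2)
Total occurrences of 'a': 2

2


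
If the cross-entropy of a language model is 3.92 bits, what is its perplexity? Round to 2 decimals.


Perplexity formula: PP = 2^H
H = 3.92
PP = 2^3.92
Decompose: 2^3.92 = 2^3 * 2^0.92
2^3 = 8, 2^0.92 ~ 1.8921153
PP ~ 8 * 1.8921153 = 15.1369224
Rounded to 2 decimals: 15.14

15.14


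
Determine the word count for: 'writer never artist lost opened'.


Counting words by splitting on spaces:
  Word 1: 'writer'
  Word 2: 'never'
  Word 3: 'artist'
  Word 4: 'lost'
  Word 5: 'opened'
Total words: 5

5


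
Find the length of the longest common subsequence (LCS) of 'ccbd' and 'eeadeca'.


DP table for LCS of 'ccbd' and 'eeadeca':
       e  e  a  d  e  c  a
    0  0  0  0  0  0  0  0
  c 0  0  0  0  0  0  1  1
  c 0  0  0  0  0  0  1  1
  b 0  0  0  0  0  0  1  1
  d 0  0  0  0  1  1  1  1
LCS: 'c'
LCS length = 1

1


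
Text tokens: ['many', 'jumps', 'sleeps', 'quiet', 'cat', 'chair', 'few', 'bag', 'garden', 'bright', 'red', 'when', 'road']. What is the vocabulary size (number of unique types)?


Listing all tokens and tracking unique types:
  Token 1: 'many' -> NEW (unique so far: 1)
  Token 2: 'jumps' -> NEW (unique so far: 2)
  Token 3: 'sleeps' -> NEW (unique so far: 3)
  Token 4: 'quiet' -> NEW (unique so far: 4)
  Token 5: 'cat' -> NEW (unique so far: 5)
  Token 6: 'chair' -> NEW (unique so far: 6)
  Token 7: 'few' -> NEW (unique so far: 7)
  Token 8: 'bag' -> NEW (unique so far: 8)
  Token 9: 'garden' -> NEW (unique so far: 9)
  Token 10: 'bright' -> NEW (unique so far: 10)
  Token 11: 'red' -> NEW (unique so far: 11)
  Token 12: 'when' -> NEW (unique so far: 12)
  Token 13: 'road' -> NEW (unique so far: 13)
Unique types: ('bag', 'bright', 'cat', 'chair', 'few', 'garden', 'jumps', 'many', 'quiet', 'red', 'road', 'sleeps', 'when')
Vocabulary size: 13

13


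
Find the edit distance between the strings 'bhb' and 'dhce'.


Building DP table for s1='bhb' (len 3) and s2='dhce' (len 4):
       d  h  c  e
    0  1  2  3  4
  b 1  1  2  3  4
  h 2  2  1  2  3
  b 3  3  2  2  3
Edit distance = dp[3][4] = 3

3


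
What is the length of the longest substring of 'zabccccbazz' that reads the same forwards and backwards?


Scanning 'zabccccbazz' for palindromic substrings.
Substring at positions 0-9: 'zabccccbaz'.
Check: reverse('zabccccbaz') = 'zabccccbaz' -> palindrome confirmed.
Neighbouring characters ('-' / 'z') break symmetry, so it cannot extend further.
No longer palindromic substring exists; longest length = 10

10


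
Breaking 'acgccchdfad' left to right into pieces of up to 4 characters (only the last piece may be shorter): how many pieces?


'acgccchdfad' has 11 characters.
Chunking with max size 4:
  Chunk 1: 'acgc' (positions 0-3)
  Chunk 2: 'cchd' (positions 4-7)
  Chunk 3: 'fad' (positions 8-10)
Total chunks: ceil(11 / 4) = 3

3


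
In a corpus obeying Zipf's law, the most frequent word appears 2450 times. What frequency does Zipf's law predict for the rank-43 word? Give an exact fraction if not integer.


Zipf's law: freq(rank) = f1 / rank
f1 = 2450, rank = 43
freq = 2450 / 43
GCD(2450, 43) = 1
Simplified: 2450/43

2450/43


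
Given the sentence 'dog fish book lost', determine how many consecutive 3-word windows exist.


Word trigrams from [4] words:
  Trigram 1: (dog fish book)
  Trigram 2: (fish book lost)
Total word trigrams: 4 - 2 = 2

2


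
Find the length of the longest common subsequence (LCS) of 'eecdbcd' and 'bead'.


DP table for LCS of 'eecdbcd' and 'bead':
       b  e  a  d
    0  0  0  0  0
  e 0  0  1  1  1
  e 0  0  1  1  1
  c 0  0  1  1  1
  d 0  0  1  1  2
  b 0  1  1  1  2
  c 0  1  1  1  2
  d 0  1  1  1  2
LCS: 'ed'
LCS length = 2

2


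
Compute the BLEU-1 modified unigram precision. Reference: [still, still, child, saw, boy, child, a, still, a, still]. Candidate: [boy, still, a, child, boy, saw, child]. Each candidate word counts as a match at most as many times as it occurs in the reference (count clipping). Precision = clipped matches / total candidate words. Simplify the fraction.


Reference word counts: {'a': 2, 'boy': 1, 'child': 2, 'saw': 1, 'still': 4}
Checking each candidate word (with clipping):
  'boy' -> in reference (ref count 1, used 1/1) -> match (matches: 1)
  'still' -> in reference (ref count 4, used 1/4) -> match (matches: 2)
  'a' -> in reference (ref count 2, used 1/2) -> match (matches: 3)
  'child' -> in reference (ref count 2, used 1/2) -> match (matches: 4)
  'boy' -> ref count 1 already used up (1/1) -> clipped, no match (matches: 4)
  'saw' -> in reference (ref count 1, used 1/1) -> match (matches: 5)
  'child' -> in reference (ref count 2, used 2/2) -> match (matches: 6)
Clipped matches: 6, Candidate length: 7
Precision = 6/7

6/7


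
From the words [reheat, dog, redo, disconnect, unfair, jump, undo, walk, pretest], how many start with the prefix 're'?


Checking each word for prefix 're':
  'reheat' -> YES, starts with 're' (count: 1)
  'dog' -> no (count: 1)
  'redo' -> YES, starts with 're' (count: 2)
  'disconnect' -> no (count: 2)
  'unfair' -> no (count: 2)
  'jump' -> no (count: 2)
  'undo' -> no (count: 2)
  'walk' -> no (count: 2)
  'pretest' -> no (count: 2)
Total with prefix 're': 2

2


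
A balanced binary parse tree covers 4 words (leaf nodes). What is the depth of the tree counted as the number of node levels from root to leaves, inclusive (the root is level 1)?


In a balanced binary tree with n leaves the deepest leaf is ceil(log2(n)) edges below the root,
so counting node levels inclusive of root and leaves gives ceil(log2(n)) + 1 levels.
log2(4) = 2.0000
ceil(2.0000) = 2
levels = 2 + 1 = 3

3


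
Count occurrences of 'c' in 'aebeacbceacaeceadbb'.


Scanning 'aebeacbceacaeceadbb' for 'c':
  Position 5: 'c' -> MATCH (count: 1)
  Position 7: 'c' -> MATCH (count: 2)
  Position 10: 'c' -> MATCH (count: 3)
  Position 13: 'c' -> MATCH (count: 4)
Total occurrences of 'c': 4

4


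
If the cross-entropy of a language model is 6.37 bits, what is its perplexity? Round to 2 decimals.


Perplexity formula: PP = 2^H
H = 6.37
PP = 2^6.37
Decompose: 2^6.37 = 2^6 * 2^0.37
2^6 = 64, 2^0.37 ~ 1.2923528
PP ~ 64 * 1.2923528 = 82.7105792
Rounded to 2 decimals: 82.71

82.71


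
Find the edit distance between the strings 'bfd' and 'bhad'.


Building DP table for s1='bfd' (len 3) and s2='bhad' (len 4):
       b  h  a  d
    0  1  2  3  4
  b 1  0  1  2  3
  f 2  1  1  2  3
  d 3  2  2  2  2
Edit distance = dp[3][4] = 2

2


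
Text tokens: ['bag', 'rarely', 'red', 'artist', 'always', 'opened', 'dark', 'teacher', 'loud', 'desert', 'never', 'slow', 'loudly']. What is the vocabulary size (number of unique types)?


Listing all tokens and tracking unique types:
  Token 1: 'bag' -> NEW (unique so far: 1)
  Token 2: 'rarely' -> NEW (unique so far: 2)
  Token 3: 'red' -> NEW (unique so far: 3)
  Token 4: 'artist' -> NEW (unique so far: 4)
  Token 5: 'always' -> NEW (unique so far: 5)
  Token 6: 'opened' -> NEW (unique so far: 6)
  Token 7: 'dark' -> NEW (unique so far: 7)
  Token 8: 'teacher' -> NEW (unique so far: 8)
  Token 9: 'loud' -> NEW (unique so far: 9)
  Token 10: 'desert' -> NEW (unique so far: 10)
  Token 11: 'never' -> NEW (unique so far: 11)
  Token 12: 'slow' -> NEW (unique so far: 12)
  Token 13: 'loudly' -> NEW (unique so far: 13)
Unique types: ('always', 'artist', 'bag', 'dark', 'desert', 'loud', 'loudly', 'never', 'opened', 'rarely', 'red', 'slow', 'teacher')
Vocabulary size: 13

13


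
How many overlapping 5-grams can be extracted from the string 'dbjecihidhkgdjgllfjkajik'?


String 'dbjecihidhkgdjgllfjkajik' has length L = 24.
Number of overlapping n-grams = L - n + 1
Substituting: 24 - 5 + 1 = 20

20


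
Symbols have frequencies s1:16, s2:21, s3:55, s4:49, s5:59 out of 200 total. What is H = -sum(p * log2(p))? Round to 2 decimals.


Computing entropy H = -sum(p_i * log2(p_i)):
  s1: p = 16/200 = 0.0800, -p*log2(p) = 0.2915
  s2: p = 21/200 = 0.1050, -p*log2(p) = 0.3414
  s3: p = 55/200 = 0.2750, -p*log2(p) = 0.5122
  s4: p = 49/200 = 0.2450, -p*log2(p) = 0.4971
  s5: p = 59/200 = 0.2950, -p*log2(p) = 0.5196
H = sum of terms = 2.1618
Rounded to 2 decimals: 2.16

2.16


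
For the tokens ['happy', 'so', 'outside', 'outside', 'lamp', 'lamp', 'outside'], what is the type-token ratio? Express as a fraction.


Tokens: 7
Unique types: ('happy', 'lamp', 'outside', 'so') = 4
TTR = 4/7
Already in lowest terms.

4/7


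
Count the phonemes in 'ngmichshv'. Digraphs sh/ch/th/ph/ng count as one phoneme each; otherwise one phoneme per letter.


Parsing 'ngmichshv' greedily, digraphs first:
  'ng' -> digraph (1 consonant phoneme) (phonemes so far: 1)
  'm' -> consonant phoneme (phonemes so far: 2)
  'i' -> vowel phoneme (phonemes so far: 3)
  'ch' -> digraph (1 consonant phoneme) (phonemes so far: 4)
  'sh' -> digraph (1 consonant phoneme) (phonemes so far: 5)
  'v' -> consonant phoneme (phonemes so far: 6)
Total phonemes: 6

6


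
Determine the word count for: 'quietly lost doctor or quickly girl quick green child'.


Counting words by splitting on spaces:
  Word 1: 'quietly'
  Word 2: 'lost'
  Word 3: 'doctor'
  Word 4: 'or'
  Word 5: 'quickly'
  Word 6: 'girl'
  Word 7: 'quick'
  Word 8: 'green'
  Word 9: 'child'
Total words: 9

9


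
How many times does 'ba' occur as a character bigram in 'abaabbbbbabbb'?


Scanning 'abaabbbbbabbb' for bigram 'ba':
  Position 0: 'ab' -> no
  Position 1: 'ba' -> MATCH
  Position 2: 'aa' -> no
  Position 3: 'ab' -> no
  Position 4: 'bb' -> no
  Position 5: 'bb' -> no
  Position 6: 'bb' -> no
  Position 7: 'bb' -> no
  Position 8: 'ba' -> MATCH
  Position 9: 'ab' -> no
  Position 10: 'bb' -> no
  Position 11: 'bb' -> no
Total matches: 2

2


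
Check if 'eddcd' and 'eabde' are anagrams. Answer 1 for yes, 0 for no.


Sort characters of 'eddcd': 'cddde'
Sort characters of 'eabde': 'abdee'
Sorted forms differ -> they are NOT anagrams
Result: 0

0


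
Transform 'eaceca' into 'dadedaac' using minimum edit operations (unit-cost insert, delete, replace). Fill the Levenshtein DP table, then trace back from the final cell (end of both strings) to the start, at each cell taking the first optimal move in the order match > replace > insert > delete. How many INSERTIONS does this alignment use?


Edit distance = 5. Backtracking from cell (6, 8) with preference match > replace > insert > delete,
then listing the resulting alignment 'eaceca' -> 'dadedaac' left to right:
  Step 1: replace e->d
  Step 2: keep 'a'
  Step 3: replace c->d
  Step 4: keep 'e'
  Step 5: insert 'd' [insertion #1]
  Step 6: replace c->a
  Step 7: keep 'a'
  Step 8: insert 'c' [insertion #2]
Total insertions: 2

2


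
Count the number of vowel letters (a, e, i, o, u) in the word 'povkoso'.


Scanning each character of 'povkoso':
  Position 1: 'p' -> consonant (running count: 0)
  Position 2: 'o' -> vowel (running count: 1)
  Position 3: 'v' -> consonant (running count: 1)
  Position 4: 'k' -> consonant (running count: 1)
  Position 5: 'o' -> vowel (running count: 2)
  Position 6: 's' -> consonant (running count: 2)
  Position 7: 'o' -> vowel (running count: 3)
Total vowels: 3

3


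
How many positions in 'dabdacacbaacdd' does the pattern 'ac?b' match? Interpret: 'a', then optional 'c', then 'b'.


Pattern: ac?b means 'a', then optional 'c', then 'b'.
Scanning 'dabdacacbaacdd' position-by-position:
  Pos 0: window 'dab' -> no
  Pos 1: window 'abd' -> MATCH
  Pos 2: window 'bda' -> no
  Pos 3: window 'dac' -> no
  Pos 4: window 'aca' -> no
  Pos 5: window 'cac' -> no
  Pos 6: window 'acb' -> MATCH
  Pos 7: window 'cba' -> no
  Pos 8: window 'baa' -> no
  Pos 9: window 'aac' -> no
  Pos 10: window 'acd' -> no
  Pos 11: window 'cdd' -> no
  Pos 12: window 'dd' -> no
  Pos 13: window 'd' -> no
Total matches: 2

2


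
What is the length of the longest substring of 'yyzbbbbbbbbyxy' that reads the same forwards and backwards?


Scanning 'yyzbbbbbbbbyxy' for palindromic substrings.
Substring at positions 3-10: 'bbbbbbbb'.
Check: reverse('bbbbbbbb') = 'bbbbbbbb' -> palindrome confirmed.
Neighbouring characters ('z' / 'y') break symmetry, so it cannot extend further.
No longer palindromic substring exists; longest length = 8

8


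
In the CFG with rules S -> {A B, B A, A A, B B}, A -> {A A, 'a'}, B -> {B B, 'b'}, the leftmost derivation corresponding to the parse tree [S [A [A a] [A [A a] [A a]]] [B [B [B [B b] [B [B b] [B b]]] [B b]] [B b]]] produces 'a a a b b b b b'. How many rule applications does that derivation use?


Every bracketed nonterminal node [X ...] in the tree is produced by exactly one rule application.
Reading the tree off as a leftmost derivation:
  Step 1: S  =>  A B   (applied S -> A B)
  Step 2: A B  =>  A A B   (applied A -> A A)
  Step 3: A A B  =>  a A B   (applied A -> a)
  Step 4: a A B  =>  a A A B   (applied A -> A A)
  Step 5: a A A B  =>  a a A B   (applied A -> a)
  Step 6: a a A B  =>  a a a B   (applied A -> a)
  Step 7: a a a B  =>  a a a B B   (applied B -> B B)
  Step 8: a a a B B  =>  a a a B B B   (applied B -> B B)
  Step 9: a a a B B B  =>  a a a B B B B   (applied B -> B B)
  Step 10: a a a B B B B  =>  a a a b B B B   (applied B -> b)
  Step 11: a a a b B B B  =>  a a a b B B B B   (applied B -> B B)
  Step 12: a a a b B B B B  =>  a a a b b B B B   (applied B -> b)
  Step 13: a a a b b B B B  =>  a a a b b b B B   (applied B -> b)
  Step 14: a a a b b b B B  =>  a a a b b b b B   (applied B -> b)
  Step 15: a a a b b b b B  =>  a a a b b b b b   (applied B -> b)
Final yield: a a a b b b b b
Total rewrite steps: 15

15


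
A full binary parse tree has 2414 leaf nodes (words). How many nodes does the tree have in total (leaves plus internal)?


Leaf nodes (terminals): 2414
Internal nodes = n - 1 = 2414 - 1 = 2413
Total = leaves + internal = 2414 + 2413 = 4827

4827


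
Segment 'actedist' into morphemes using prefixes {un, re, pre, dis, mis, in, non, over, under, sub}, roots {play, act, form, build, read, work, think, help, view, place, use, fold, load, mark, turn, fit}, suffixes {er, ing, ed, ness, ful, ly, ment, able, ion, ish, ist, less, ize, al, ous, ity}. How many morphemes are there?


Segmenting 'actedist' against the inventory:
  'act' -> root (morpheme 1)
  'ed' -> suffix (morpheme 2)
  'ist' -> suffix (morpheme 3)
Total morphemes: 3

3


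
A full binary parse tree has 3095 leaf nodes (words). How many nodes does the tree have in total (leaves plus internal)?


Leaf nodes (terminals): 3095
Internal nodes = n - 1 = 3095 - 1 = 3094
Total = leaves + internal = 3095 + 3094 = 6189

6189


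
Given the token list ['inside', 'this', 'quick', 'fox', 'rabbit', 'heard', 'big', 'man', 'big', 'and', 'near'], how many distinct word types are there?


Listing all tokens and tracking unique types:
  Token 1: 'inside' -> NEW (unique so far: 1)
  Token 2: 'this' -> NEW (unique so far: 2)
  Token 3: 'quick' -> NEW (unique so far: 3)
  Token 4: 'fox' -> NEW (unique so far: 4)
  Token 5: 'rabbit' -> NEW (unique so far: 5)
  Token 6: 'heard' -> NEW (unique so far: 6)
  Token 7: 'big' -> NEW (unique so far: 7)
  Token 8: 'man' -> NEW (unique so far: 8)
  Token 9: 'big' -> duplicate (unique so far: 8)
  Token 10: 'and' -> NEW (unique so far: 9)
  Token 11: 'near' -> NEW (unique so far: 10)
Unique types: ('and', 'big', 'fox', 'heard', 'inside', 'man', 'near', 'quick', 'rabbit', 'this')
Vocabulary size: 10

10


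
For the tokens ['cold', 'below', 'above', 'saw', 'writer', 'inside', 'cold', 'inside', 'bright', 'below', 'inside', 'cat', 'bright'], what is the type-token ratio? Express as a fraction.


Tokens: 13
Unique types: ('above', 'below', 'bright', 'cat', 'cold', 'inside', 'saw', 'writer') = 8
TTR = 8/13
Already in lowest terms.

8/13


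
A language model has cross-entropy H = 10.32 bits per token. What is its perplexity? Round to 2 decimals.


Perplexity formula: PP = 2^H
H = 10.32
PP = 2^10.32
Decompose: 2^10.32 = 2^10 * 2^0.32
2^10 = 1024, 2^0.32 ~ 1.2483305
PP ~ 1024 * 1.2483305 = 1278.2904320
Rounded to 2 decimals: 1278.29

1278.29


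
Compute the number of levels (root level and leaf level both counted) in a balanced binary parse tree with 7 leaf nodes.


In a balanced binary tree with n leaves the deepest leaf is ceil(log2(n)) edges below the root,
so counting node levels inclusive of root and leaves gives ceil(log2(n)) + 1 levels.
log2(7) = 2.8074
ceil(2.8074) = 3
levels = 3 + 1 = 4

4


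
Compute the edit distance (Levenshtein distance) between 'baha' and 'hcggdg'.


Building DP table for s1='baha' (len 4) and s2='hcggdg' (len 6):
       h  c  g  g  d  g
    0  1  2  3  4  5  6
  b 1  1  2  3  4  5  6
  a 2  2  2  3  4  5  6
  h 3  2  3  3  4  5  6
  a 4  3  3  4  4  5  6
Edit distance = dp[4][6] = 6

6


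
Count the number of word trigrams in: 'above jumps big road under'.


Word trigrams from [5] words:
  Trigram 1: (above jumps big)
  Trigram 2: (jumps big road)
  Trigram 3: (big road under)
Total word trigrams: 5 - 2 = 3

3


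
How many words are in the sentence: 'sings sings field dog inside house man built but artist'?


Counting words by splitting on spaces:
  Word 1: 'sings'
  Word 2: 'sings'
  Word 3: 'field'
  Word 4: 'dog'
  Word 5: 'inside'
  Word 6: 'house'
  Word 7: 'man'
  Word 8: 'built'
  Word 9: 'but'
  Word 10: 'artist'
Total words: 10

10


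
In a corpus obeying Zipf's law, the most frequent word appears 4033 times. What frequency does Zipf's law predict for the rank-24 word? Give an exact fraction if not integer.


Zipf's law: freq(rank) = f1 / rank
f1 = 4033, rank = 24
freq = 4033 / 24
GCD(4033, 24) = 1
Simplified: 4033/24

4033/24


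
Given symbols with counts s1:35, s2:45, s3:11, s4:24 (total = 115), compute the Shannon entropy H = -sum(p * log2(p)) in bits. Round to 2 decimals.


Computing entropy H = -sum(p_i * log2(p_i)):
  s1: p = 35/115 = 0.3043, -p*log2(p) = 0.5223
  s2: p = 45/115 = 0.3913, -p*log2(p) = 0.5297
  s3: p = 11/115 = 0.0957, -p*log2(p) = 0.3239
  s4: p = 24/115 = 0.2087, -p*log2(p) = 0.4718
H = sum of terms = 1.8477
Rounded to 2 decimals: 1.85

1.85


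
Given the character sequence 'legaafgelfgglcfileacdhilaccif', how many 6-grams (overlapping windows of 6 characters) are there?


String 'legaafgelfgglcfileacdhilaccif' has length L = 29.
Number of overlapping n-grams = L - n + 1
Substituting: 29 - 6 + 1 = 24

24


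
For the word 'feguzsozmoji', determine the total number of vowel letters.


Scanning each character of 'feguzsozmoji':
  Position 1: 'f' -> consonant (running count: 0)
  Position 2: 'e' -> vowel (running count: 1)
  Position 3: 'g' -> consonant (running count: 1)
  Position 4: 'u' -> vowel (running count: 2)
  Position 5: 'z' -> consonant (running count: 2)
  Position 6: 's' -> consonant (running count: 2)
  Position 7: 'o' -> vowel (running count: 3)
  Position 8: 'z' -> consonant (running count: 3)
  Position 9: 'm' -> consonant (running count: 3)
  Position 10: 'o' -> vowel (running count: 4)
  Position 11: 'j' -> consonant (running count: 4)
  Position 12: 'i' -> vowel (running count: 5)
Total vowels: 5

5


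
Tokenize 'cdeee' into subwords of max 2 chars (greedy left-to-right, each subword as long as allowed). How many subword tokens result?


'cdeee' has 5 characters.
Chunking with max size 2:
  Chunk 1: 'cd' (positions 0-1)
  Chunk 2: 'ee' (positions 2-3)
  Chunk 3: 'e' (positions 4-4)
Total chunks: ceil(5 / 2) = 3

3


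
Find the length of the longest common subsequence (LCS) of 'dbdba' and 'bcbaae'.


DP table for LCS of 'dbdba' and 'bcbaae':
       b  c  b  a  a  e
    0  0  0  0  0  0  0
  d 0  0  0  0  0  0  0
  b 0  1  1  1  1  1  1
  d 0  1  1  1  1  1  1
  b 0  1  1  2  2  2  2
  a 0  1  1  2  3  3  3
LCS: 'bba'
LCS length = 3

3


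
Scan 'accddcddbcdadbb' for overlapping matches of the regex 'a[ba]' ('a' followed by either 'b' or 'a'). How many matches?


Pattern: a[ba] means 'a' followed by either 'b' or 'a'.
Scanning 'accddcddbcdadbb' position-by-position:
  Pos 0: window 'ac' -> no
  Pos 1: window 'cc' -> no
  Pos 2: window 'cd' -> no
  Pos 3: window 'dd' -> no
  Pos 4: window 'dc' -> no
  Pos 5: window 'cd' -> no
  Pos 6: window 'dd' -> no
  Pos 7: window 'db' -> no
  Pos 8: window 'bc' -> no
  Pos 9: window 'cd' -> no
  Pos 10: window 'da' -> no
  Pos 11: window 'ad' -> no
  Pos 12: window 'db' -> no
  Pos 13: window 'bb' -> no
  Pos 14: window 'b' -> no
Total matches: 0

0


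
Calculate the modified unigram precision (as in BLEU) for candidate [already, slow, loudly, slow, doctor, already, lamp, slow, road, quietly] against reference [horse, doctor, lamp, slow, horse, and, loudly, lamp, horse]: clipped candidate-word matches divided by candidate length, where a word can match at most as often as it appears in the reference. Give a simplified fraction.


Reference word counts: {'and': 1, 'doctor': 1, 'horse': 3, 'lamp': 2, 'loudly': 1, 'slow': 1}
Checking each candidate word (with clipping):
  'already' -> not in reference -> no match (matches: 0)
  'slow' -> in reference (ref count 1, used 1/1) -> match (matches: 1)
  'loudly' -> in reference (ref count 1, used 1/1) -> match (matches: 2)
  'slow' -> ref count 1 already used up (1/1) -> clipped, no match (matches: 2)
  'doctor' -> in reference (ref count 1, used 1/1) -> match (matches: 3)
  'already' -> not in reference -> no match (matches: 3)
  'lamp' -> in reference (ref count 2, used 1/2) -> match (matches: 4)
  'slow' -> ref count 1 already used up (1/1) -> clipped, no match (matches: 4)
  'road' -> not in reference -> no match (matches: 4)
  'quietly' -> not in reference -> no match (matches: 4)
Clipped matches: 4, Candidate length: 10
Precision = 4/10 = 2/5

2/5


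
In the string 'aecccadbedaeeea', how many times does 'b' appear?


Scanning 'aecccadbedaeeea' for 'b':
  Position 7: 'b' -> MATCH (count: 1)
Total occurrences of 'b': 1

1


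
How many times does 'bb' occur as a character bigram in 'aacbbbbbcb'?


Scanning 'aacbbbbbcb' for bigram 'bb':
  Position 0: 'aa' -> no
  Position 1: 'ac' -> no
  Position 2: 'cb' -> no
  Position 3: 'bb' -> MATCH
  Position 4: 'bb' -> MATCH
  Position 5: 'bb' -> MATCH
  Position 6: 'bb' -> MATCH
  Position 7: 'bc' -> no
  Position 8: 'cb' -> no
Total matches: 4

4


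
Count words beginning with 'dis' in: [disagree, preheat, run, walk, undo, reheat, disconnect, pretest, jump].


Checking each word for prefix 'dis':
  'disagree' -> YES, starts with 'dis' (count: 1)
  'preheat' -> no (count: 1)
  'run' -> no (count: 1)
  'walk' -> no (count: 1)
  'undo' -> no (count: 1)
  'reheat' -> no (count: 1)
  'disconnect' -> YES, starts with 'dis' (count: 2)
  'pretest' -> no (count: 2)
  'jump' -> no (count: 2)
Total with prefix 'dis': 2

2


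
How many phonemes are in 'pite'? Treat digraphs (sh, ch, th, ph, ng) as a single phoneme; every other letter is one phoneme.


Parsing 'pite' greedily, digraphs first:
  'p' -> consonant phoneme (phonemes so far: 1)
  'i' -> vowel phoneme (phonemes so far: 2)
  't' -> consonant phoneme (phonemes so far: 3)
  'e' -> vowel phoneme (phonemes so far: 4)
Total phonemes: 4

4


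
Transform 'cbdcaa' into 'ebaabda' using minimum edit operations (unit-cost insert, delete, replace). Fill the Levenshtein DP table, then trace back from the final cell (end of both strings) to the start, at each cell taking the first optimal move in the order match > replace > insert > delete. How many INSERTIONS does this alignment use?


Edit distance = 5. Backtracking from cell (6, 7) with preference match > replace > insert > delete,
then listing the resulting alignment 'cbdcaa' -> 'ebaabda' left to right:
  Step 1: replace c->e
  Step 2: keep 'b'
  Step 3: insert 'a' [insertion #1]
  Step 4: replace d->a
  Step 5: replace c->b
  Step 6: replace a->d
  Step 7: keep 'a'
Total insertions: 1

1


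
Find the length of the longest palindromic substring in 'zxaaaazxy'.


Scanning 'zxaaaazxy' for palindromic substrings.
Substring at positions 2-5: 'aaaa'.
Check: reverse('aaaa') = 'aaaa' -> palindrome confirmed.
Neighbouring characters ('x' / 'z') break symmetry, so it cannot extend further.
No longer palindromic substring exists; longest length = 4

4


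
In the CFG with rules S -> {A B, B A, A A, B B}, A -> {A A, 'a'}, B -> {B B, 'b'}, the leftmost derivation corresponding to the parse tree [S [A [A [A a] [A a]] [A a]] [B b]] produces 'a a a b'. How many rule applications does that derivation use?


Every bracketed nonterminal node [X ...] in the tree is produced by exactly one rule application.
Reading the tree off as a leftmost derivation:
  Step 1: S  =>  A B   (applied S -> A B)
  Step 2: A B  =>  A A B   (applied A -> A A)
  Step 3: A A B  =>  A A A B   (applied A -> A A)
  Step 4: A A A B  =>  a A A B   (applied A -> a)
  Step 5: a A A B  =>  a a A B   (applied A -> a)
  Step 6: a a A B  =>  a a a B   (applied A -> a)
  Step 7: a a a B  =>  a a a b   (applied B -> b)
Final yield: a a a b
Total rewrite steps: 7

7


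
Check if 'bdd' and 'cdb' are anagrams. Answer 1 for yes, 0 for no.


Sort characters of 'bdd': 'bdd'
Sort characters of 'cdb': 'bcd'
Sorted forms differ -> they are NOT anagrams
Result: 0

0


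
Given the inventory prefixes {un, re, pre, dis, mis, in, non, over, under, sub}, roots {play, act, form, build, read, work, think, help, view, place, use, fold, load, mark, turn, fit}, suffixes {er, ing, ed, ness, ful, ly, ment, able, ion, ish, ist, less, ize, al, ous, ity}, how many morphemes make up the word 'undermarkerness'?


Segmenting 'undermarkerness' against the inventory:
  'under' -> prefix (morpheme 1)
  'mark' -> root (morpheme 2)
  'er' -> suffix (morpheme 3)
  'ness' -> suffix (morpheme 4)
Total morphemes: 4

4
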